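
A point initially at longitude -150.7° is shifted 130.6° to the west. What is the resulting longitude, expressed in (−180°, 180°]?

+78.7°

Start at -150.7°; shift −130.6° → -281.3°.
-281.3° lies outside (−180°, 180°]; add 360° → +78.7°.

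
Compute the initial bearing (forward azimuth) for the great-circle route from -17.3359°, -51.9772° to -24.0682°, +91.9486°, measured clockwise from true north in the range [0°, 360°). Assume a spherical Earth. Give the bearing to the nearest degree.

Δλ = 91.9486 − -51.9772 = 143.9258°.
θ = atan2( sin Δλ · cos φ₂ , cos φ₁ · sin φ₂ − sin φ₁ · cos φ₂ · cos Δλ )
  = atan2(0.53764, -0.60920) = 138.570° → normalised to [0°, 360°): 138.570°.

139°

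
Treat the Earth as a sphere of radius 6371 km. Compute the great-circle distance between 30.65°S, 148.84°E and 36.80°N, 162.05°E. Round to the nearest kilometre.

Δλ = 162.05 − 148.84 = 13.21°.
Δφ = 36.80 − -30.65 = 67.45°.
a = sin²(Δφ/2) + cos φ₁ · cos φ₂ · sin²(Δλ/2) = 0.317369.
c = 2·atan2(√a, √(1−a)) = 1.19688 rad → d = 6371·c ≈ 7625.34 km.

7625 km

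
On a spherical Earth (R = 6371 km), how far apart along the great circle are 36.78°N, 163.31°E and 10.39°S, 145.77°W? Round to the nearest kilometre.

7464 km

Δλ = -145.77 − 163.31 = -309.08°; wrapped into (−180°, 180°]: 50.92°.
Δφ = -10.39 − 36.78 = -47.17°.
a = sin²(Δφ/2) + cos φ₁ · cos φ₂ · sin²(Δλ/2) = 0.305672.
c = 2·atan2(√a, √(1−a)) = 1.17162 rad → d = 6371·c ≈ 7464.42 km.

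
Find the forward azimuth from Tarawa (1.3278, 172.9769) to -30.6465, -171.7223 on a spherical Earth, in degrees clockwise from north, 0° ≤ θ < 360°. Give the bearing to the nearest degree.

Δλ = -171.7223 − 172.9769 = -344.6992°; wrapped into (−180°, 180°]: 15.3008°.
θ = atan2( sin Δλ · cos φ₂ , cos φ₁ · sin φ₂ − sin φ₁ · cos φ₂ · cos Δλ )
  = atan2(0.22703, -0.52883) = 156.766° → normalised to [0°, 360°): 156.766°.

157°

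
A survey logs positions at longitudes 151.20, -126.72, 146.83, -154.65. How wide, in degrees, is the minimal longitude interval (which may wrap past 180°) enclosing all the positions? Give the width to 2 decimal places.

86.45°

Sort the longitudes: -154.65°, -126.72°, +146.83°, +151.20°.
Eastward gaps between consecutive values (wrapping around): 27.93°, 273.55°, 4.37°, 54.15°.
Largest gap = 273.55° ⇒ minimal covering band is its complement: 360° − 273.55° = 86.45°.
Band runs from +146.83° eastward to -126.72°, crossing the antimeridian.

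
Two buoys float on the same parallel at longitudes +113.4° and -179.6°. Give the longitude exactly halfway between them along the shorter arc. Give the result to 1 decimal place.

Signed shortest Δλ from +113.4° to -179.6° is +67.0°.
Midpoint longitude = +113.4° + (+67.0°)/2 = +113.4° + 33.5° = +146.9°.
(The naïve average (+113.4 + -179.6)/2 = -33.1° is on the wrong side of the globe.)

+146.9°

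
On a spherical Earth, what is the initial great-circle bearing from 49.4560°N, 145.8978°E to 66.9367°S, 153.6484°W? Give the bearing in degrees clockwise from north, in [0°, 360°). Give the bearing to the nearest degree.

155°

Δλ = -153.6484 − 145.8978 = -299.5462°; wrapped into (−180°, 180°]: 60.4538°.
θ = atan2( sin Δλ · cos φ₂ , cos φ₁ · sin φ₂ − sin φ₁ · cos φ₂ · cos Δλ )
  = atan2(0.34080, -0.74488) = 155.414° → normalised to [0°, 360°): 155.414°.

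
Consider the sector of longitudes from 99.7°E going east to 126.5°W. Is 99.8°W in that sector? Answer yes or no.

Band width going east from +99.7° to -126.5°: ((-126.5 − 99.7) mod 360) = 133.8°.
Offset of -99.8° east of the west edge: ((-99.8 − 99.7) mod 360) = 160.5°.
160.5° > 133.8° ⇒ outside.

No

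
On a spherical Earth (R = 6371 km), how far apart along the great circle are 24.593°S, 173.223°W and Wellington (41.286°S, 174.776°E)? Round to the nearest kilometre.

Δλ = 174.776 − -173.223 = 347.999°; wrapped into (−180°, 180°]: -12.001°.
Δφ = -41.286 − -24.593 = -16.693°.
a = sin²(Δφ/2) + cos φ₁ · cos φ₂ · sin²(Δλ/2) = 0.028538.
c = 2·atan2(√a, √(1−a)) = 0.33949 rad → d = 6371·c ≈ 2162.90 km.

2163 km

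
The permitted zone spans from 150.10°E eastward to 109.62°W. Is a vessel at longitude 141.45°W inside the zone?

Band width going east from +150.10° to -109.62°: ((-109.62 − 150.10) mod 360) = 100.28°.
Offset of -141.45° east of the west edge: ((-141.45 − 150.10) mod 360) = 68.45°.
68.45° ≤ 100.28° ⇒ inside.

Yes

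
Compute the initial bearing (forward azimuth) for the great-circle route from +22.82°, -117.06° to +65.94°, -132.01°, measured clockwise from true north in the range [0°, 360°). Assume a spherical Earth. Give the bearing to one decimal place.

Δλ = -132.01 − -117.06 = -14.95°.
θ = atan2( sin Δλ · cos φ₂ , cos φ₁ · sin φ₂ − sin φ₁ · cos φ₂ · cos Δλ )
  = atan2(-0.10518, 0.68888) = -8.681° → normalised to [0°, 360°): 351.319°.

351.3°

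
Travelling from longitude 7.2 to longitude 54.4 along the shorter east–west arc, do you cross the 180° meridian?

No

Signed shortest Δλ = ((54.4 − 7.2 + 180) mod 360) − 180 = 47.2°.
Going east by 47.2° from +7.2° reaches +54.4° without touching 180°.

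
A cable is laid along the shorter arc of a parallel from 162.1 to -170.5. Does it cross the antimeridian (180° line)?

Naïve |-170.5 − 162.1| = 332.6° > 180°, so the shorter arc goes the other way round — across 180°.
Signed shortest Δλ = ((-170.5 − 162.1 + 180) mod 360) − 180 = 27.4°.
Going east by 27.4° from +162.1° passes through 180° before reaching -170.5°.

Yes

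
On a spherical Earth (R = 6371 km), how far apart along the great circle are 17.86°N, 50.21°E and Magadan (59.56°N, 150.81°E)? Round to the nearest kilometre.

Δλ = 150.81 − 50.21 = 100.60°.
Δφ = 59.56 − 17.86 = 41.70°.
a = sin²(Δφ/2) + cos φ₁ · cos φ₂ · sin²(Δλ/2) = 0.412144.
c = 2·atan2(√a, √(1−a)) = 1.39417 rad → d = 6371·c ≈ 8882.24 km.

8882 km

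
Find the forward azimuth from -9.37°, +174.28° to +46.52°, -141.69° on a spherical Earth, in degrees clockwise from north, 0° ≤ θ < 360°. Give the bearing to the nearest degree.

Δλ = -141.69 − 174.28 = -315.97°; wrapped into (−180°, 180°]: 44.03°.
θ = atan2( sin Δλ · cos φ₂ , cos φ₁ · sin φ₂ − sin φ₁ · cos φ₂ · cos Δλ )
  = atan2(0.47825, 0.79648) = 30.983° → normalised to [0°, 360°): 30.983°.

31°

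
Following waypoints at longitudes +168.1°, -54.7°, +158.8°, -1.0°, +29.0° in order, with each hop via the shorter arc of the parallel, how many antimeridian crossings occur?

2

Leg 1: +168.1° → -54.7°, shortest Δλ = 137.2° (east) — crosses 180°.
Leg 2: -54.7° → +158.8°, shortest Δλ = -146.5° (west) — crosses 180°.
Leg 3: +158.8° → -1.0°, shortest Δλ = -159.8° (west) — does not cross 180°.
Leg 4: -1.0° → +29.0°, shortest Δλ = 30.0° (east) — does not cross 180°.
Total crossings: 2.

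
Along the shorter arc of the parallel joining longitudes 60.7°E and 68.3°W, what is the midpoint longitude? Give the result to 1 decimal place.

Signed shortest Δλ from +60.7° to -68.3° is -129.0°.
Midpoint longitude = +60.7° + (-129.0°)/2 = +60.7° − 64.5° = -3.8°.

3.8°W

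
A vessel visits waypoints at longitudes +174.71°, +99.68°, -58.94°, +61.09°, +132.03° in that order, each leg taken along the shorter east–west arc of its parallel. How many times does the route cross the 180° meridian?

0

Leg 1: +174.71° → +99.68°, shortest Δλ = -75.03° (west) — does not cross 180°.
Leg 2: +99.68° → -58.94°, shortest Δλ = -158.62° (west) — does not cross 180°.
Leg 3: -58.94° → +61.09°, shortest Δλ = 120.03° (east) — does not cross 180°.
Leg 4: +61.09° → +132.03°, shortest Δλ = 70.94° (east) — does not cross 180°.
Total crossings: 0.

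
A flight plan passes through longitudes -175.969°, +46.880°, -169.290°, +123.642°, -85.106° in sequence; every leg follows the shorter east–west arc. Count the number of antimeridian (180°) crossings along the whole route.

4

Leg 1: -175.969° → +46.880°, shortest Δλ = -137.151° (west) — crosses 180°.
Leg 2: +46.880° → -169.290°, shortest Δλ = 143.83° (east) — crosses 180°.
Leg 3: -169.290° → +123.642°, shortest Δλ = -67.068° (west) — crosses 180°.
Leg 4: +123.642° → -85.106°, shortest Δλ = 151.252° (east) — crosses 180°.
Total crossings: 4.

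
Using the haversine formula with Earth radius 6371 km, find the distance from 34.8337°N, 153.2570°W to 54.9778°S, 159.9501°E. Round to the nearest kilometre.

10936 km

Δλ = 159.9501 − -153.2570 = 313.2071°; wrapped into (−180°, 180°]: -46.7929°.
Δφ = -54.9778 − 34.8337 = -89.8115°.
a = sin²(Δφ/2) + cos φ₁ · cos φ₂ · sin²(Δλ/2) = 0.572632.
c = 2·atan2(√a, √(1−a)) = 1.71658 rad → d = 6371·c ≈ 10936.31 km.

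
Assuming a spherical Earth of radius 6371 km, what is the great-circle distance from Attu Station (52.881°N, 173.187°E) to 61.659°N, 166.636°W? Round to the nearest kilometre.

1546 km

Δλ = -166.636 − 173.187 = -339.823°; wrapped into (−180°, 180°]: 20.177°.
Δφ = 61.659 − 52.881 = 8.778°.
a = sin²(Δφ/2) + cos φ₁ · cos φ₂ · sin²(Δλ/2) = 0.014647.
c = 2·atan2(√a, √(1−a)) = 0.24264 rad → d = 6371·c ≈ 1545.88 km.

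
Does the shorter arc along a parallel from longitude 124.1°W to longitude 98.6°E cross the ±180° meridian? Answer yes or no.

Yes

Naïve |98.6 − -124.1| = 222.7° > 180°, so the shorter arc goes the other way round — across 180°.
Signed shortest Δλ = ((98.6 − -124.1 + 180) mod 360) − 180 = -137.3°.
Going west by 137.3° from -124.1° passes through 180° before reaching +98.6°.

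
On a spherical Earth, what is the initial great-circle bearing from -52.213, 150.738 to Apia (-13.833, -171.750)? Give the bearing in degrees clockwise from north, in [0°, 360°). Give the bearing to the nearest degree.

Δλ = -171.750 − 150.738 = -322.488°; wrapped into (−180°, 180°]: 37.512°.
θ = atan2( sin Δλ · cos φ₂ , cos φ₁ · sin φ₂ − sin φ₁ · cos φ₂ · cos Δλ )
  = atan2(0.59127, 0.46220) = 51.985° → normalised to [0°, 360°): 51.985°.

52°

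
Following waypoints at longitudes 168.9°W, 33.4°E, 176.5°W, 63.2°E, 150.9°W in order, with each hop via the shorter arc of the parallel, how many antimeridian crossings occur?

Leg 1: -168.9° → +33.4°, shortest Δλ = -157.7° (west) — crosses 180°.
Leg 2: +33.4° → -176.5°, shortest Δλ = 150.1° (east) — crosses 180°.
Leg 3: -176.5° → +63.2°, shortest Δλ = -120.3° (west) — crosses 180°.
Leg 4: +63.2° → -150.9°, shortest Δλ = 145.9° (east) — crosses 180°.
Total crossings: 4.

4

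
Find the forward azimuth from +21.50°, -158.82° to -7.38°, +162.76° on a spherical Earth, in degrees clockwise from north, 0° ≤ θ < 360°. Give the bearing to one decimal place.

Δλ = 162.76 − -158.82 = 321.58°; wrapped into (−180°, 180°]: -38.42°.
θ = atan2( sin Δλ · cos φ₂ , cos φ₁ · sin φ₂ − sin φ₁ · cos φ₂ · cos Δλ )
  = atan2(-0.61627, -0.40428) = -123.265° → normalised to [0°, 360°): 236.735°.

236.7°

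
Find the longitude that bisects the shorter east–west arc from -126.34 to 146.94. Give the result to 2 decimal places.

Signed shortest Δλ from -126.34° to +146.94° is -86.72°.
Midpoint longitude = -126.34° + (-86.72°)/2 = -126.34° − 43.36° = -169.70°.
(The naïve average (-126.34 + +146.94)/2 = 10.3° is on the wrong side of the globe.)

-169.70°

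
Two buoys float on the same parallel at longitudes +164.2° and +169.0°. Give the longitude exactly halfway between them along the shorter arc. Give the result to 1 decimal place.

+166.6°

Signed shortest Δλ from +164.2° to +169.0° is +4.8°.
Midpoint longitude = +164.2° + (+4.8°)/2 = +164.2° + 2.4° = +166.6°.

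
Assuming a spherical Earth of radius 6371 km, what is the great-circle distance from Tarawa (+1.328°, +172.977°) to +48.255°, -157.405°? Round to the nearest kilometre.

Δλ = -157.405 − 172.977 = -330.382°; wrapped into (−180°, 180°]: 29.618°.
Δφ = 48.255 − 1.328 = 46.927°.
a = sin²(Δφ/2) + cos φ₁ · cos φ₂ · sin²(Δλ/2) = 0.202021.
c = 2·atan2(√a, √(1−a)) = 0.93234 rad → d = 6371·c ≈ 5939.93 km.

5940 km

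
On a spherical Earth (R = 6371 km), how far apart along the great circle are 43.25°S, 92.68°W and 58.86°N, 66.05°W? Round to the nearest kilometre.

11616 km

Δλ = -66.05 − -92.68 = 26.63°.
Δφ = 58.86 − -43.25 = 102.11°.
a = sin²(Δφ/2) + cos φ₁ · cos φ₂ · sin²(Δλ/2) = 0.624873.
c = 2·atan2(√a, √(1−a)) = 1.82321 rad → d = 6371·c ≈ 11615.70 km.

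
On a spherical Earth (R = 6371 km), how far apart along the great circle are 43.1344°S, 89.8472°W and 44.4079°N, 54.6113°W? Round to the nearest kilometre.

10343 km

Δλ = -54.6113 − -89.8472 = 35.2359°.
Δφ = 44.4079 − -43.1344 = 87.5423°.
a = sin²(Δφ/2) + cos φ₁ · cos φ₂ · sin²(Δλ/2) = 0.526316.
c = 2·atan2(√a, √(1−a)) = 1.62345 rad → d = 6371·c ≈ 10343.02 km.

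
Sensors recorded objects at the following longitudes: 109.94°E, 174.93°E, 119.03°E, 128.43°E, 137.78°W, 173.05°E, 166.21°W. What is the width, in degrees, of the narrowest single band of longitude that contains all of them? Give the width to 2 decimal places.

112.28°

Sort the longitudes: -166.21°, -137.78°, +109.94°, +119.03°, +128.43°, +173.05°, +174.93°.
Eastward gaps between consecutive values (wrapping around): 28.43°, 247.72°, 9.09°, 9.40°, 44.62°, 1.88°, 18.86°.
Largest gap = 247.72° ⇒ minimal covering band is its complement: 360° − 247.72° = 112.28°.
Band runs from +109.94° eastward to -137.78°, crossing the antimeridian.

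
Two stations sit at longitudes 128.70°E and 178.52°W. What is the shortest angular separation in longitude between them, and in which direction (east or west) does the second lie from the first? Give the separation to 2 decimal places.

52.78° east

Raw difference: -178.52 − 128.70 = -307.22°.
Normalise into (−180°, 180°]: -307.22° + 360° = 52.78°.
Positive ⇒ the second point lies to the east; separation 52.78°.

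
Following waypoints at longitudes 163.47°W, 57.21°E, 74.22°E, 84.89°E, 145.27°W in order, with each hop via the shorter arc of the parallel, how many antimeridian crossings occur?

Leg 1: -163.47° → +57.21°, shortest Δλ = -139.32° (west) — crosses 180°.
Leg 2: +57.21° → +74.22°, shortest Δλ = 17.01° (east) — does not cross 180°.
Leg 3: +74.22° → +84.89°, shortest Δλ = 10.67° (east) — does not cross 180°.
Leg 4: +84.89° → -145.27°, shortest Δλ = 129.84° (east) — crosses 180°.
Total crossings: 2.

2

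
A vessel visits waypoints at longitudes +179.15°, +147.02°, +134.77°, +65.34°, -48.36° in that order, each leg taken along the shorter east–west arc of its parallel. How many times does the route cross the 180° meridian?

0

Leg 1: +179.15° → +147.02°, shortest Δλ = -32.13° (west) — does not cross 180°.
Leg 2: +147.02° → +134.77°, shortest Δλ = -12.25° (west) — does not cross 180°.
Leg 3: +134.77° → +65.34°, shortest Δλ = -69.43° (west) — does not cross 180°.
Leg 4: +65.34° → -48.36°, shortest Δλ = -113.7° (west) — does not cross 180°.
Total crossings: 0.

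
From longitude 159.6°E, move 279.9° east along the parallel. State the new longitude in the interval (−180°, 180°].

79.5°E

Start at +159.6°; shift +279.9° → +439.5°.
+439.5° lies outside (−180°, 180°]; subtract 360° → +79.5°.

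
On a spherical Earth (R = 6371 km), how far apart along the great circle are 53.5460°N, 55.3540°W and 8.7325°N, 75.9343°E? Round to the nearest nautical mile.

6328 nmi

Δλ = 75.9343 − -55.3540 = 131.2883°.
Δφ = 8.7325 − 53.5460 = -44.8135°.
a = sin²(Δφ/2) + cos φ₁ · cos φ₂ · sin²(Δλ/2) = 0.632703.
c = 2·atan2(√a, √(1−a)) = 1.83942 rad → d = 6371·c ≈ 11718.96 km ≈ 6327.73 nmi.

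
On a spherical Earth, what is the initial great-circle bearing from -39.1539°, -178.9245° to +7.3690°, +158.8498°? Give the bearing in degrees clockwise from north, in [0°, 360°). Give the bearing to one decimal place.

Δλ = 158.8498 − -178.9245 = 337.7743°; wrapped into (−180°, 180°]: -22.2257°.
θ = atan2( sin Δλ · cos φ₂ , cos φ₁ · sin φ₂ − sin φ₁ · cos φ₂ · cos Δλ )
  = atan2(-0.37513, 0.67912) = -28.915° → normalised to [0°, 360°): 331.085°.

331.1°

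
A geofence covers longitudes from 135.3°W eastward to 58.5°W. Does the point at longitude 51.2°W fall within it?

No

Band width going east from -135.3° to -58.5°: ((-58.5 − -135.3) mod 360) = 76.8°.
Offset of -51.2° east of the west edge: ((-51.2 − -135.3) mod 360) = 84.1°.
84.1° > 76.8° ⇒ outside.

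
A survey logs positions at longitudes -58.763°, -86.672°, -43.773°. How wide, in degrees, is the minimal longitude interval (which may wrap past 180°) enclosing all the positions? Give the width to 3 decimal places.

Sort the longitudes: -86.672°, -58.763°, -43.773°.
Eastward gaps between consecutive values (wrapping around): 27.909°, 14.990°, 317.101°.
Largest gap = 317.101° ⇒ minimal covering band is its complement: 360° − 317.101° = 42.899°.
Band runs from -86.672° eastward to -43.773°.

42.899°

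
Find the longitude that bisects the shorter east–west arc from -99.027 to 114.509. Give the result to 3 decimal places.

Signed shortest Δλ from -99.027° to +114.509° is -146.464°.
Midpoint longitude = -99.027° + (-146.464°)/2 = -99.027° − 73.232° = -172.259°.
(The naïve average (-99.027 + +114.509)/2 = 7.741° is on the wrong side of the globe.)

-172.259°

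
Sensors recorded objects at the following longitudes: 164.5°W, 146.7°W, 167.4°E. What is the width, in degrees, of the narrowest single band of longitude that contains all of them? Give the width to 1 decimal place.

45.9°

Sort the longitudes: -164.5°, -146.7°, +167.4°.
Eastward gaps between consecutive values (wrapping around): 17.8°, 314.1°, 28.1°.
Largest gap = 314.1° ⇒ minimal covering band is its complement: 360° − 314.1° = 45.9°.
Band runs from +167.4° eastward to -146.7°, crossing the antimeridian.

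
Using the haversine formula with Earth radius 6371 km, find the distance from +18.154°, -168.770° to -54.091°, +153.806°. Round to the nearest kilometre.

8788 km

Δλ = 153.806 − -168.770 = 322.576°; wrapped into (−180°, 180°]: -37.424°.
Δφ = -54.091 − 18.154 = -72.245°.
a = sin²(Δφ/2) + cos φ₁ · cos φ₂ · sin²(Δλ/2) = 0.404884.
c = 2·atan2(√a, √(1−a)) = 1.37940 rad → d = 6371·c ≈ 8788.15 km.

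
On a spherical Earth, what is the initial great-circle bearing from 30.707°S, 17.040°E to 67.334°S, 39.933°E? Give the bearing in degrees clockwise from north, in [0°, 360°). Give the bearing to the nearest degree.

166°

Δλ = 39.933 − 17.040 = 22.893°.
θ = atan2( sin Δλ · cos φ₂ , cos φ₁ · sin φ₂ − sin φ₁ · cos φ₂ · cos Δλ )
  = atan2(0.14991, -0.61210) = 166.239° → normalised to [0°, 360°): 166.239°.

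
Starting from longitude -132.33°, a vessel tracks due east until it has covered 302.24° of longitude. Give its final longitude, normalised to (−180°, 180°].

+169.91°

Start at -132.33°; shift +302.24° → +169.91°.
+169.91° already lies in (−180°, 180°].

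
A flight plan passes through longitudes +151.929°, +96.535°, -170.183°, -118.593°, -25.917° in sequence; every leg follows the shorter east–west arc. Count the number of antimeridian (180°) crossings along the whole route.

Leg 1: +151.929° → +96.535°, shortest Δλ = -55.394° (west) — does not cross 180°.
Leg 2: +96.535° → -170.183°, shortest Δλ = 93.282° (east) — crosses 180°.
Leg 3: -170.183° → -118.593°, shortest Δλ = 51.59° (east) — does not cross 180°.
Leg 4: -118.593° → -25.917°, shortest Δλ = 92.676° (east) — does not cross 180°.
Total crossings: 1.

1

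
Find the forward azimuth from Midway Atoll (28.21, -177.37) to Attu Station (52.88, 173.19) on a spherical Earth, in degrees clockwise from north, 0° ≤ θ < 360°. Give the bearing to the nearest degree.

347°

Δλ = 173.19 − -177.37 = 350.56°; wrapped into (−180°, 180°]: -9.44°.
θ = atan2( sin Δλ · cos φ₂ , cos φ₁ · sin φ₂ − sin φ₁ · cos φ₂ · cos Δλ )
  = atan2(-0.09898, 0.42125) = -13.223° → normalised to [0°, 360°): 346.777°.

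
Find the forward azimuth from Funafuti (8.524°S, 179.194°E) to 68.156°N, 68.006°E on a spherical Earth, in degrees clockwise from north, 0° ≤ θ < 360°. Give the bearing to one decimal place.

338.9°

Δλ = 68.006 − 179.194 = -111.188°.
θ = atan2( sin Δλ · cos φ₂ , cos φ₁ · sin φ₂ − sin φ₁ · cos φ₂ · cos Δλ )
  = atan2(-0.34693, 0.89801) = -21.123° → normalised to [0°, 360°): 338.877°.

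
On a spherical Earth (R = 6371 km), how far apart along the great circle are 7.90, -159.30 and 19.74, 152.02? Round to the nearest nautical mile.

2915 nmi

Δλ = 152.02 − -159.30 = 311.32°; wrapped into (−180°, 180°]: -48.68°.
Δφ = 19.74 − 7.90 = 11.84°.
a = sin²(Δφ/2) + cos φ₁ · cos φ₂ · sin²(Δλ/2) = 0.169006.
c = 2·atan2(√a, √(1−a)) = 0.84733 rad → d = 6371·c ≈ 5398.33 km ≈ 2914.87 nmi.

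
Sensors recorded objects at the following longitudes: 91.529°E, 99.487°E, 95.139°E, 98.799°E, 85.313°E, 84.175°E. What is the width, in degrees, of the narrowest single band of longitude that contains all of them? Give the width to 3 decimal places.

15.312°

Sort the longitudes: +84.175°, +85.313°, +91.529°, +95.139°, +98.799°, +99.487°.
Eastward gaps between consecutive values (wrapping around): 1.138°, 6.216°, 3.610°, 3.660°, 0.688°, 344.688°.
Largest gap = 344.688° ⇒ minimal covering band is its complement: 360° − 344.688° = 15.312°.
Band runs from +84.175° eastward to +99.487°.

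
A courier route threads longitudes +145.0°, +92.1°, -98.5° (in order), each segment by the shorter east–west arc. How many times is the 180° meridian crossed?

Leg 1: +145.0° → +92.1°, shortest Δλ = -52.9° (west) — does not cross 180°.
Leg 2: +92.1° → -98.5°, shortest Δλ = 169.4° (east) — crosses 180°.
Total crossings: 1.

1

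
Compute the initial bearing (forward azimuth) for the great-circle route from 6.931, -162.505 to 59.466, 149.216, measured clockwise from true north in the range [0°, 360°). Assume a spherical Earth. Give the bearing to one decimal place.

335.0°

Δλ = 149.216 − -162.505 = 311.721°; wrapped into (−180°, 180°]: -48.279°.
θ = atan2( sin Δλ · cos φ₂ , cos φ₁ · sin φ₂ − sin φ₁ · cos φ₂ · cos Δλ )
  = atan2(-0.37921, 0.81423) = -24.972° → normalised to [0°, 360°): 335.028°.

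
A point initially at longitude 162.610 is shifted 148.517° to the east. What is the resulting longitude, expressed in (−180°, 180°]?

Start at +162.610°; shift +148.517° → +311.127°.
+311.127° lies outside (−180°, 180°]; subtract 360° → -48.873°.

-48.873°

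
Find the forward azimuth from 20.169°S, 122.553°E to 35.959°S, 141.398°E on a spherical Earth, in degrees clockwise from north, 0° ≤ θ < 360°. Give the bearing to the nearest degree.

138°

Δλ = 141.398 − 122.553 = 18.845°.
θ = atan2( sin Δλ · cos φ₂ , cos φ₁ · sin φ₂ − sin φ₁ · cos φ₂ · cos Δλ )
  = atan2(0.26146, -0.28707) = 137.674° → normalised to [0°, 360°): 137.674°.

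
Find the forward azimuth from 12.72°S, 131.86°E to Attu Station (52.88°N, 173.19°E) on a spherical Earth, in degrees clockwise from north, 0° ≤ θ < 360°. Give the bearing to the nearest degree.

Δλ = 173.19 − 131.86 = 41.33°.
θ = atan2( sin Δλ · cos φ₂ , cos φ₁ · sin φ₂ − sin φ₁ · cos φ₂ · cos Δλ )
  = atan2(0.39854, 0.87759) = 24.424° → normalised to [0°, 360°): 24.424°.

24°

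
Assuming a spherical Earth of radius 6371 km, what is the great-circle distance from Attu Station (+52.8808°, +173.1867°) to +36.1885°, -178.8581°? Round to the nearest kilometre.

Δλ = -178.8581 − 173.1867 = -352.0448°; wrapped into (−180°, 180°]: 7.9552°.
Δφ = 36.1885 − 52.8808 = -16.6923°.
a = sin²(Δφ/2) + cos φ₁ · cos φ₂ · sin²(Δλ/2) = 0.023413.
c = 2·atan2(√a, √(1−a)) = 0.30723 rad → d = 6371·c ≈ 1957.38 km.

1957 km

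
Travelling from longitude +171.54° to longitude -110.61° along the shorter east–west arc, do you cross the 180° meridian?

Naïve |-110.61 − 171.54| = 282.15° > 180°, so the shorter arc goes the other way round — across 180°.
Signed shortest Δλ = ((-110.61 − 171.54 + 180) mod 360) − 180 = 77.85°.
Going east by 77.85° from +171.54° passes through 180° before reaching -110.61°.

Yes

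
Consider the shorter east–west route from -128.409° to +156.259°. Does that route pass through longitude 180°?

Naïve |156.259 − -128.409| = 284.668° > 180°, so the shorter arc goes the other way round — across 180°.
Signed shortest Δλ = ((156.259 − -128.409 + 180) mod 360) − 180 = -75.332°.
Going west by 75.332° from -128.409° passes through 180° before reaching +156.259°.

Yes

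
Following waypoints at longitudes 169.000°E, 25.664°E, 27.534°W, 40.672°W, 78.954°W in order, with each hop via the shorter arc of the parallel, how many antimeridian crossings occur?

Leg 1: +169.000° → +25.664°, shortest Δλ = -143.336° (west) — does not cross 180°.
Leg 2: +25.664° → -27.534°, shortest Δλ = -53.198° (west) — does not cross 180°.
Leg 3: -27.534° → -40.672°, shortest Δλ = -13.138° (west) — does not cross 180°.
Leg 4: -40.672° → -78.954°, shortest Δλ = -38.282° (west) — does not cross 180°.
Total crossings: 0.

0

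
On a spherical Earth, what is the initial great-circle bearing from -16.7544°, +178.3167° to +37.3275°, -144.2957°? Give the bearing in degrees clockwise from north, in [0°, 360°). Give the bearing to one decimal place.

32.3°

Δλ = -144.2957 − 178.3167 = -322.6124°; wrapped into (−180°, 180°]: 37.3876°.
θ = atan2( sin Δλ · cos φ₂ , cos φ₁ · sin φ₂ − sin φ₁ · cos φ₂ · cos Δλ )
  = atan2(0.48284, 0.76276) = 32.334° → normalised to [0°, 360°): 32.334°.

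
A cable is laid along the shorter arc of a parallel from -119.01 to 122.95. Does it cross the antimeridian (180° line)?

Naïve |122.95 − -119.01| = 241.96° > 180°, so the shorter arc goes the other way round — across 180°.
Signed shortest Δλ = ((122.95 − -119.01 + 180) mod 360) − 180 = -118.04°.
Going west by 118.04° from -119.01° passes through 180° before reaching +122.95°.

Yes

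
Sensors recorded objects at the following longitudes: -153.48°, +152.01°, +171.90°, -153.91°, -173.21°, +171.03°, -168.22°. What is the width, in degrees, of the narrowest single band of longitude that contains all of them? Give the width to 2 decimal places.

Sort the longitudes: -173.21°, -168.22°, -153.91°, -153.48°, +152.01°, +171.03°, +171.90°.
Eastward gaps between consecutive values (wrapping around): 4.99°, 14.31°, 0.43°, 305.49°, 19.02°, 0.87°, 14.89°.
Largest gap = 305.49° ⇒ minimal covering band is its complement: 360° − 305.49° = 54.51°.
Band runs from +152.01° eastward to -153.48°, crossing the antimeridian.

54.51°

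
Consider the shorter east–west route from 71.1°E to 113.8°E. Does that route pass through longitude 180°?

No

Signed shortest Δλ = ((113.8 − 71.1 + 180) mod 360) − 180 = 42.7°.
Going east by 42.7° from +71.1° reaches +113.8° without touching 180°.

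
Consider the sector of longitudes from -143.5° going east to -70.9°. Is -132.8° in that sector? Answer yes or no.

Band width going east from -143.5° to -70.9°: ((-70.9 − -143.5) mod 360) = 72.6°.
Offset of -132.8° east of the west edge: ((-132.8 − -143.5) mod 360) = 10.7°.
10.7° ≤ 72.6° ⇒ inside.

Yes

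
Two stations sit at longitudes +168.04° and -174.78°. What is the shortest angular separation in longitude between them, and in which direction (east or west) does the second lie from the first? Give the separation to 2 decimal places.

Raw difference: -174.78 − 168.04 = -342.82°.
Normalise into (−180°, 180°]: -342.82° + 360° = 17.18°.
Positive ⇒ the second point lies to the east; separation 17.18°.

17.18° east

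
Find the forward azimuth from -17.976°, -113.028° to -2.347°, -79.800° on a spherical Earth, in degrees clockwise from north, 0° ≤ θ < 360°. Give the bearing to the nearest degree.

Δλ = -79.800 − -113.028 = 33.228°.
θ = atan2( sin Δλ · cos φ₂ , cos φ₁ · sin φ₂ − sin φ₁ · cos φ₂ · cos Δλ )
  = atan2(0.54751, 0.21899) = 68.200° → normalised to [0°, 360°): 68.200°.

68°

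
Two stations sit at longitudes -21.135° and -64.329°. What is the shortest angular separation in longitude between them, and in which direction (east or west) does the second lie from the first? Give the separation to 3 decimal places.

43.194° west

Raw difference: -64.329 − -21.135 = -43.194°.
Normalise into (−180°, 180°]: -43.194° stays -43.194°.
Negative ⇒ the second point lies to the west; separation 43.194°.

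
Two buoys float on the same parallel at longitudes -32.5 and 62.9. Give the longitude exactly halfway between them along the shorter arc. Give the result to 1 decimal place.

+15.2°

Signed shortest Δλ from -32.5° to +62.9° is +95.4°.
Midpoint longitude = -32.5° + (+95.4°)/2 = -32.5° + 47.7° = +15.2°.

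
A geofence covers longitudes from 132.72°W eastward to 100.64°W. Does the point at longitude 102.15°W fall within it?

Band width going east from -132.72° to -100.64°: ((-100.64 − -132.72) mod 360) = 32.08°.
Offset of -102.15° east of the west edge: ((-102.15 − -132.72) mod 360) = 30.57°.
30.57° ≤ 32.08° ⇒ inside.

Yes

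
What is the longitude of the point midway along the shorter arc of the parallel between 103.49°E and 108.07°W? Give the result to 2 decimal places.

177.71°E

Signed shortest Δλ from +103.49° to -108.07° is +148.44°.
Midpoint longitude = +103.49° + (+148.44°)/2 = +103.49° + 74.22° = +177.71°.
(The naïve average (+103.49 + -108.07)/2 = -2.29° is on the wrong side of the globe.)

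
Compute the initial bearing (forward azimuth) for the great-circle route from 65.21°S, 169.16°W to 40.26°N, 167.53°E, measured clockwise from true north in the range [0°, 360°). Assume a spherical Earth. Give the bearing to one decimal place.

341.6°

Δλ = 167.53 − -169.16 = 336.69°; wrapped into (−180°, 180°]: -23.31°.
θ = atan2( sin Δλ · cos φ₂ , cos φ₁ · sin φ₂ − sin φ₁ · cos φ₂ · cos Δλ )
  = atan2(-0.30197, 0.90722) = -18.410° → normalised to [0°, 360°): 341.590°.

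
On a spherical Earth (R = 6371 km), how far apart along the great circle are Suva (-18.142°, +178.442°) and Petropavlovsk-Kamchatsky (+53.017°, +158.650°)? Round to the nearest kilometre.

8139 km

Δλ = 158.650 − 178.442 = -19.792°.
Δφ = 53.017 − -18.142 = 71.159°.
a = sin²(Δφ/2) + cos φ₁ · cos φ₂ · sin²(Δλ/2) = 0.355413.
c = 2·atan2(√a, √(1−a)) = 1.27743 rad → d = 6371·c ≈ 8138.53 km.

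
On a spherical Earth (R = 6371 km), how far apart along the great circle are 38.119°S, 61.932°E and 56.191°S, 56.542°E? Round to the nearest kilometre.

2049 km

Δλ = 56.542 − 61.932 = -5.390°.
Δφ = -56.191 − -38.119 = -18.072°.
a = sin²(Δφ/2) + cos φ₁ · cos φ₂ · sin²(Δλ/2) = 0.025634.
c = 2·atan2(√a, √(1−a)) = 0.32160 rad → d = 6371·c ≈ 2048.89 km.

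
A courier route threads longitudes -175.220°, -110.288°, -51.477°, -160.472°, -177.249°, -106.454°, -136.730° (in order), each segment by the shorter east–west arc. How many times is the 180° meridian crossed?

0

Leg 1: -175.220° → -110.288°, shortest Δλ = 64.932° (east) — does not cross 180°.
Leg 2: -110.288° → -51.477°, shortest Δλ = 58.811° (east) — does not cross 180°.
Leg 3: -51.477° → -160.472°, shortest Δλ = -108.995° (west) — does not cross 180°.
Leg 4: -160.472° → -177.249°, shortest Δλ = -16.777° (west) — does not cross 180°.
Leg 5: -177.249° → -106.454°, shortest Δλ = 70.795° (east) — does not cross 180°.
Leg 6: -106.454° → -136.730°, shortest Δλ = -30.276° (west) — does not cross 180°.
Total crossings: 0.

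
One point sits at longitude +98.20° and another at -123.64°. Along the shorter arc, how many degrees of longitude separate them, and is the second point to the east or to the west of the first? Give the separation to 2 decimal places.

Raw difference: -123.64 − 98.20 = -221.84°.
Normalise into (−180°, 180°]: -221.84° + 360° = 138.16°.
Positive ⇒ the second point lies to the east; separation 138.16°.

138.16° east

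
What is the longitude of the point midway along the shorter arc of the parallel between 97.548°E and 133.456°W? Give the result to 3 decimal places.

162.046°E

Signed shortest Δλ from +97.548° to -133.456° is +128.996°.
Midpoint longitude = +97.548° + (+128.996°)/2 = +97.548° + 64.498° = +162.046°.
(The naïve average (+97.548 + -133.456)/2 = -17.954° is on the wrong side of the globe.)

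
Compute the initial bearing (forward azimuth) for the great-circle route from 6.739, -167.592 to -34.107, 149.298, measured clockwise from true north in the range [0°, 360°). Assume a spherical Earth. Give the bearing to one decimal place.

Δλ = 149.298 − -167.592 = 316.890°; wrapped into (−180°, 180°]: -43.110°.
θ = atan2( sin Δλ · cos φ₂ , cos φ₁ · sin φ₂ − sin φ₁ · cos φ₂ · cos Δλ )
  = atan2(-0.56585, -0.62780) = -137.971° → normalised to [0°, 360°): 222.029°.

222.0°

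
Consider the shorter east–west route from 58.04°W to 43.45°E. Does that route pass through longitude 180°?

Signed shortest Δλ = ((43.45 − -58.04 + 180) mod 360) − 180 = 101.49°.
Going east by 101.49° from -58.04° reaches +43.45° without touching 180°.

No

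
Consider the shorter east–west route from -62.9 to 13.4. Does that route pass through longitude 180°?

No

Signed shortest Δλ = ((13.4 − -62.9 + 180) mod 360) − 180 = 76.3°.
Going east by 76.3° from -62.9° reaches +13.4° without touching 180°.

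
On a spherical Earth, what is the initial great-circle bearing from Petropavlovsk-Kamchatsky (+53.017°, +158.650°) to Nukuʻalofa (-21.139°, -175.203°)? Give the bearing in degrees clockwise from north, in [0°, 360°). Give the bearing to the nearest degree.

Δλ = -175.203 − 158.650 = -333.853°; wrapped into (−180°, 180°]: 26.147°.
θ = atan2( sin Δλ · cos φ₂ , cos φ₁ · sin φ₂ − sin φ₁ · cos φ₂ · cos Δλ )
  = atan2(0.41102, -0.88576) = 155.107° → normalised to [0°, 360°): 155.107°.

155°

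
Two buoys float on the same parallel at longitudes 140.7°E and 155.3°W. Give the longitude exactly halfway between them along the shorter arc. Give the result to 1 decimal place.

172.7°E

Signed shortest Δλ from +140.7° to -155.3° is +64.0°.
Midpoint longitude = +140.7° + (+64.0°)/2 = +140.7° + 32.0° = +172.7°.
(The naïve average (+140.7 + -155.3)/2 = -7.3° is on the wrong side of the globe.)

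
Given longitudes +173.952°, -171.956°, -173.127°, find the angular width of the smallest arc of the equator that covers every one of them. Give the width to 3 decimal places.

Sort the longitudes: -173.127°, -171.956°, +173.952°.
Eastward gaps between consecutive values (wrapping around): 1.171°, 345.908°, 12.921°.
Largest gap = 345.908° ⇒ minimal covering band is its complement: 360° − 345.908° = 14.092°.
Band runs from +173.952° eastward to -171.956°, crossing the antimeridian.

14.092°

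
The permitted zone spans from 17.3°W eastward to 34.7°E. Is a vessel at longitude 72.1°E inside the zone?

No

Band width going east from -17.3° to +34.7°: ((34.7 − -17.3) mod 360) = 52.0°.
Offset of +72.1° east of the west edge: ((72.1 − -17.3) mod 360) = 89.4°.
89.4° > 52.0° ⇒ outside.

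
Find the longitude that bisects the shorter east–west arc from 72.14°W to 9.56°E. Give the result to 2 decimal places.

31.29°W

Signed shortest Δλ from -72.14° to +9.56° is +81.70°.
Midpoint longitude = -72.14° + (+81.70°)/2 = -72.14° + 40.85° = -31.29°.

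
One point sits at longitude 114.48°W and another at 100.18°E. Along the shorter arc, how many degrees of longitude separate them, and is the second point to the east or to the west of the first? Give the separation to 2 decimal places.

145.34° west

Raw difference: 100.18 − -114.48 = 214.66°.
Normalise into (−180°, 180°]: 214.66° − 360° = -145.34°.
Negative ⇒ the second point lies to the west; separation 145.34°.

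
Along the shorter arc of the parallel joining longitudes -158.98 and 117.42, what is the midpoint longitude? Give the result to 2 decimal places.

Signed shortest Δλ from -158.98° to +117.42° is -83.60°.
Midpoint longitude = -158.98° + (-83.60°)/2 = -158.98° − 41.80° = -200.78°.
Normalise into (−180°, 180°]: +159.22°.
(The naïve average (-158.98 + +117.42)/2 = -20.78° is on the wrong side of the globe.)

+159.22°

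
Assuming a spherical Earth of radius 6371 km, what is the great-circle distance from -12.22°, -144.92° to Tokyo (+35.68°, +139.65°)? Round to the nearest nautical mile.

5141 nmi

Δλ = 139.65 − -144.92 = 284.57°; wrapped into (−180°, 180°]: -75.43°.
Δφ = 35.68 − -12.22 = 47.90°.
a = sin²(Δφ/2) + cos φ₁ · cos φ₂ · sin²(Δλ/2) = 0.461872.
c = 2·atan2(√a, √(1−a)) = 1.49447 rad → d = 6371·c ≈ 9521.25 km ≈ 5141.06 nmi.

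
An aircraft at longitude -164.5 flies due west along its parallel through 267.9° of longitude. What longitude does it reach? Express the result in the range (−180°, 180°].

Start at -164.5°; shift −267.9° → -432.4°.
-432.4° lies outside (−180°, 180°]; add 360° → -72.4°.

-72.4°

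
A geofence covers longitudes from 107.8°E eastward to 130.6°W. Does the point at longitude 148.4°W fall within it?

Band width going east from +107.8° to -130.6°: ((-130.6 − 107.8) mod 360) = 121.6°.
Offset of -148.4° east of the west edge: ((-148.4 − 107.8) mod 360) = 103.8°.
103.8° ≤ 121.6° ⇒ inside.

Yes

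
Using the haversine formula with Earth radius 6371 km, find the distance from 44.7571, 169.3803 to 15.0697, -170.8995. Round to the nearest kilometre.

Δλ = -170.8995 − 169.3803 = -340.2798°; wrapped into (−180°, 180°]: 19.7202°.
Δφ = 15.0697 − 44.7571 = -29.6874°.
a = sin²(Δφ/2) + cos φ₁ · cos φ₂ · sin²(Δλ/2) = 0.085737.
c = 2·atan2(√a, √(1−a)) = 0.59433 rad → d = 6371·c ≈ 3786.45 km.

3786 km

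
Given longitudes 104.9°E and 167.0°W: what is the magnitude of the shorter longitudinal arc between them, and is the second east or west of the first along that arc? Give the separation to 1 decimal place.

88.1° east

Raw difference: -167.0 − 104.9 = -271.9°.
Normalise into (−180°, 180°]: -271.9° + 360° = 88.1°.
Positive ⇒ the second point lies to the east; separation 88.1°.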